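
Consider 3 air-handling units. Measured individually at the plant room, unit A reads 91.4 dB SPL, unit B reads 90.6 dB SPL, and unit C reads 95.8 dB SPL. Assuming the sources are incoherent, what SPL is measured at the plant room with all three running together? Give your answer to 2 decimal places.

98.01 dB SPL

Uncorrelated sources add in intensity (power), not in dB.
L_total = 10·log₁₀(10^(91.4/10) + 10^(90.6/10) + 10^(95.8/10)) = 10·log₁₀(6330000000) = 98.01 dB SPL.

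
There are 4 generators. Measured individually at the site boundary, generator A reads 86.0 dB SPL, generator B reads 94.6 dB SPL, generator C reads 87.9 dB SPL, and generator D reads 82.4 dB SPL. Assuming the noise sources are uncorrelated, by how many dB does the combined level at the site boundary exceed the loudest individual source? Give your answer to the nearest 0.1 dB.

Uncorrelated sources add in intensity (power), not in dB.
L_total = 10·log₁₀(10^(86.0/10) + 10^(94.6/10) + 10^(87.9/10) + 10^(82.4/10)) = 96.10 dB SPL.
Excess over the loudest (94.6 dB): 96.10 − 94.6 = 1.5 dB.

1.5 dB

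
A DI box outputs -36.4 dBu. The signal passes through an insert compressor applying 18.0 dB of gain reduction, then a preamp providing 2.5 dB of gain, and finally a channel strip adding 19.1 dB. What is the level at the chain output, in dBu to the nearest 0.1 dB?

-32.8 dBu

In dB, series stages simply add:
-36.4 − 18.0 + 2.5 + 19.1 = -32.8 dBu.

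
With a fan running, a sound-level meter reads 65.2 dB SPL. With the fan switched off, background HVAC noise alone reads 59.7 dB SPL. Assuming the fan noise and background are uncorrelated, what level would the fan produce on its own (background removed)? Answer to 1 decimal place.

63.8 dB SPL

Subtract intensities: L_src = 10·log₁₀(10^(L_total/10) − 10^(L_bg/10)).
L_src = 10·log₁₀(10^(65.2/10) − 10^(59.7/10)) = 10·log₁₀(2378000) = 63.8 dB SPL.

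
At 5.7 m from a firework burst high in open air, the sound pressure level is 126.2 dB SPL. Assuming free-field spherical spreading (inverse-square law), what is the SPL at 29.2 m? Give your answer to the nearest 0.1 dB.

112.0 dB SPL

Inverse-square spreading gives ΔL = −20·log₁₀(d₂/d₁).
ΔL = −20·log₁₀(29.2/5.7) = -14.19 dB, so L₂ = 126.2 + (-14.19) = 112.0 dB SPL.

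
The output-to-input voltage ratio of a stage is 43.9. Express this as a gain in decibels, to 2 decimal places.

32.85 dB

For a voltage ratio, dB = 20·log₁₀(V₂/V₁).
20·log₁₀(43.9) = 32.85 dB.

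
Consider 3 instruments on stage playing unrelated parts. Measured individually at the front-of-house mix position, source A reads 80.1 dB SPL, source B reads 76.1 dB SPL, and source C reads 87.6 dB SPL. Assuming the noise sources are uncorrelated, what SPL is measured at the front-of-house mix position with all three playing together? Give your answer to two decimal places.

Add the sources as powers (linear), then convert back to dB:
L_total = 10·log₁₀(10^(80.1/10) + 10^(76.1/10) + 10^(87.6/10)) = 10·log₁₀(718500000) = 88.56 dB SPL.

88.56 dB SPL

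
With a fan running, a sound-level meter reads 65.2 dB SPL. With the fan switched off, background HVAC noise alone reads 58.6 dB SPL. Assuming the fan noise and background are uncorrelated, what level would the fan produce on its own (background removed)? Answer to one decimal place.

64.1 dB SPL

Background correction is a power subtraction:
L_src = 10·log₁₀(10^(65.2/10) − 10^(58.6/10)) = 10·log₁₀(2587000) = 64.1 dB SPL.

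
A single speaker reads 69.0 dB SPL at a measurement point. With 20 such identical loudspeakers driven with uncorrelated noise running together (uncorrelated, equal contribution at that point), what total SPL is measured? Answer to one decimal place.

20 equal incoherent sources raise the level by 10·log₁₀(20) = 13.01 dB.
L_total = 69.0 + 13.01 = 82.0 dB SPL.

82.0 dB SPL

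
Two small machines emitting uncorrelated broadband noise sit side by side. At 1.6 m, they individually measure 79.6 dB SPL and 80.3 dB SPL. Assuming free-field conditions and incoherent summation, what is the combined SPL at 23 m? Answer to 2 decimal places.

59.82 dB SPL

Combined at 1.6 m: 10·log₁₀(10^(79.6/10)+10^(80.3/10)) = 82.974 dB SPL.
Then apply −20·log₁₀(23/1.6) = -23.152 dB → 59.82 dB SPL.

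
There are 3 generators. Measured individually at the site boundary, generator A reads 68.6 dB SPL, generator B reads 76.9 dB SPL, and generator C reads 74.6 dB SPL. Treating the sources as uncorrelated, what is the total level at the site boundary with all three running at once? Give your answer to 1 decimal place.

Uncorrelated sources add in intensity (power), not in dB.
L_total = 10·log₁₀(10^(68.6/10) + 10^(76.9/10) + 10^(74.6/10)) = 10·log₁₀(85060000) = 79.3 dB SPL.

79.3 dB SPL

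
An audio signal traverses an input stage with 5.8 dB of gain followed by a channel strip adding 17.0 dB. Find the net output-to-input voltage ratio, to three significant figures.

13.8

Net gain = 5.8 + 17.0 = 22.8 dB.
Voltage ratio = 10^(22.8/20) = 13.8.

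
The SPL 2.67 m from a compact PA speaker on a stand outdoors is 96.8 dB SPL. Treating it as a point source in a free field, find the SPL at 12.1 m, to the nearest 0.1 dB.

Free-field point source: level drops by 20·log₁₀ of the distance ratio.
ΔL = −20·log₁₀(12.1/2.67) = -13.13 dB, so L₂ = 96.8 + (-13.13) = 83.7 dB SPL.

83.7 dB SPL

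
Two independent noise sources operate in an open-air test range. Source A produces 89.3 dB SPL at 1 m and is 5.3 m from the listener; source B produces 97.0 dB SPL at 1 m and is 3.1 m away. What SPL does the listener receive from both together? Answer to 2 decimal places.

At the listener: L_A = 89.3 − 20·log₁₀(5.3) = 74.814 dB; L_B = 97.0 − 20·log₁₀(3.1) = 87.173 dB.
Combined: 10·log₁₀(10^(74.814/10)+10^(87.173/10)) = 87.42 dB SPL.

87.42 dB SPL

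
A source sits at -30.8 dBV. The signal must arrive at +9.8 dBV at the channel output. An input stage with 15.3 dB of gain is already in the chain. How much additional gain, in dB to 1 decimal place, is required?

25.3 dB

The required make-up gain is the shortfall in the dB sum.
G = +9.8 − (-30.8) − 15.3 = 25.3 dB.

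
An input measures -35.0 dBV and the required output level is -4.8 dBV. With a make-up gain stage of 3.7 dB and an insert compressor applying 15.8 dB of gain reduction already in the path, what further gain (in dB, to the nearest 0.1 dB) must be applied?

42.3 dB

The required make-up gain is the shortfall in the dB sum.
G = -4.8 − (-35.0) − 3.7 + 15.8 = 42.3 dB.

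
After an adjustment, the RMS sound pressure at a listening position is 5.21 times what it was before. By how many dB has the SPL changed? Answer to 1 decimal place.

SPL change from a pressure ratio uses the 20·log₁₀ form:
20·log₁₀(5.21) = 14.3 dB.

14.3 dB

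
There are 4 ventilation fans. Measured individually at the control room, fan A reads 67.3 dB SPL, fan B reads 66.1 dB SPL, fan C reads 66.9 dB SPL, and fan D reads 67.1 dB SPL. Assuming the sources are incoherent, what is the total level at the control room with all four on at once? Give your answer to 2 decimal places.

Incoherent sources sum as intensities:
L_total = 10·log₁₀(10^(67.3/10) + 10^(66.1/10) + 10^(66.9/10) + 10^(67.1/10)) = 10·log₁₀(19470000) = 72.89 dB SPL.

72.89 dB SPL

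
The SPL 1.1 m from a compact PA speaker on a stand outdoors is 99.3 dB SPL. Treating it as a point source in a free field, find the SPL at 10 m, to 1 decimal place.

80.1 dB SPL

Free-field point source: level drops by 20·log₁₀ of the distance ratio.
ΔL = −20·log₁₀(10/1.1) = -19.17 dB, so L₂ = 99.3 + (-19.17) = 80.1 dB SPL.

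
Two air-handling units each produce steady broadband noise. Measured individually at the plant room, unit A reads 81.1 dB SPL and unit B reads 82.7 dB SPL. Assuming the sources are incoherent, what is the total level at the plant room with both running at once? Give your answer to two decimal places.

Incoherent sources sum as intensities:
L_total = 10·log₁₀(10^(81.1/10) + 10^(82.7/10)) = 10·log₁₀(315000000) = 84.98 dB SPL.

84.98 dB SPL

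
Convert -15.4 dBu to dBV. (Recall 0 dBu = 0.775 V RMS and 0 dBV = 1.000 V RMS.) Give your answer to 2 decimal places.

The offset between the scales is 20·log₁₀(0.775/1.000) = −2.214 dB.
So dBV = -15.4 − 2.214 = -17.61 dBV.

-17.61 dBV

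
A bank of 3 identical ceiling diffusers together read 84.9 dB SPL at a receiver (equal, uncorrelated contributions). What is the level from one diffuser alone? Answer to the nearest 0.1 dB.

3 equal incoherent sources add 10·log₁₀(3) = 4.77 dB over one source.
L_one = 84.9 − 4.77 = 80.1 dB SPL.

80.1 dB SPL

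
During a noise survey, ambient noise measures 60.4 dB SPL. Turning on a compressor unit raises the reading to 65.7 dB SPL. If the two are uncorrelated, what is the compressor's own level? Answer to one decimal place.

64.2 dB SPL

Background correction is a power subtraction:
L_src = 10·log₁₀(10^(65.7/10) − 10^(60.4/10)) = 10·log₁₀(2619000) = 64.2 dB SPL.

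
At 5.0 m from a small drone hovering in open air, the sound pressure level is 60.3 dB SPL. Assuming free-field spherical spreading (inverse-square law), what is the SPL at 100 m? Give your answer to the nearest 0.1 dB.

34.3 dB SPL

Free-field point source: level drops by 20·log₁₀ of the distance ratio.
ΔL = −20·log₁₀(100/5.0) = -26.02 dB, so L₂ = 60.3 + (-26.02) = 34.3 dB SPL.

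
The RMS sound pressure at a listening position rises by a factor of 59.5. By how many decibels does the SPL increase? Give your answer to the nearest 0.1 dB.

Sound pressure is an amplitude quantity: ΔL = 20·log₁₀(p₂/p₁).
20·log₁₀(59.5) = 35.5 dB.

35.5 dB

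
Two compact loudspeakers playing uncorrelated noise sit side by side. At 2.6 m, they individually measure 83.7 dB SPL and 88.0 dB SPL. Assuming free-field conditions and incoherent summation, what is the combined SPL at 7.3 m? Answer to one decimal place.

Combined at 2.6 m: 10·log₁₀(10^(83.7/10)+10^(88.0/10)) = 89.37 dB SPL.
Then apply −20·log₁₀(7.3/2.6) = -8.97 dB → 80.4 dB SPL.

80.4 dB SPL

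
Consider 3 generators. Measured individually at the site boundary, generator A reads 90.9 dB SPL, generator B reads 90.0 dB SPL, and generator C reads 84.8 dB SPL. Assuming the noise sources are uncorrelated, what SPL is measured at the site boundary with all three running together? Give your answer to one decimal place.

Uncorrelated sources add in intensity (power), not in dB.
L_total = 10·log₁₀(10^(90.9/10) + 10^(90.0/10) + 10^(84.8/10)) = 10·log₁₀(2532000000) = 94.0 dB SPL.

94.0 dB SPL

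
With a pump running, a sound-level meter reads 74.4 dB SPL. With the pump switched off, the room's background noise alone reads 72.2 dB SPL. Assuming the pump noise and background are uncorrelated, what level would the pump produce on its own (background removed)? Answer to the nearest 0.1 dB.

Subtract intensities: L_src = 10·log₁₀(10^(L_total/10) − 10^(L_bg/10)).
L_src = 10·log₁₀(10^(74.4/10) − 10^(72.2/10)) = 10·log₁₀(10950000) = 70.4 dB SPL.

70.4 dB SPL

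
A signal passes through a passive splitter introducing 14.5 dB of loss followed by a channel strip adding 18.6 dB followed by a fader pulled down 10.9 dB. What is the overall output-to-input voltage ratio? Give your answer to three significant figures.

0.457

Net gain = (−14.5) + 18.6 + (−10.9) = -6.8 dB.
Voltage ratio = 10^(-6.8/20) = 0.457.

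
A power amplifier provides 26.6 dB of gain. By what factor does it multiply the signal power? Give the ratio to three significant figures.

Power ratio = 10^(dB/10).
10^(26.6/10) = 10^(2.660) = 457.

457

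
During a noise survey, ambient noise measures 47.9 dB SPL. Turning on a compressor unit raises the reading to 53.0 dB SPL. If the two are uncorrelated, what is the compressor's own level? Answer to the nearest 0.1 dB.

51.4 dB SPL

Subtract intensities: L_src = 10·log₁₀(10^(L_total/10) − 10^(L_bg/10)).
L_src = 10·log₁₀(10^(53.0/10) − 10^(47.9/10)) = 10·log₁₀(137900) = 51.4 dB SPL.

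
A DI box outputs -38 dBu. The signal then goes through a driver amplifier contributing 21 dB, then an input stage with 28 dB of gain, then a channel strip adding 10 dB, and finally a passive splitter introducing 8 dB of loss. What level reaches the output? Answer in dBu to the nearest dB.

In dB, series stages simply add:
-38 + 21 + 28 + 10 − 8 = +13 dBu.

+13 dBu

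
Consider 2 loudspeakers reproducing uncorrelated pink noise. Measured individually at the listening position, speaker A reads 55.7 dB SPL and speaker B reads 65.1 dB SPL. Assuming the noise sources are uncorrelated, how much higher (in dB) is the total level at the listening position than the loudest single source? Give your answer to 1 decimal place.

0.5 dB

Incoherent sources sum as intensities:
L_total = 10·log₁₀(10^(55.7/10) + 10^(65.1/10)) = 65.57 dB SPL.
Excess over the loudest (65.1 dB): 65.57 − 65.1 = 0.5 dB.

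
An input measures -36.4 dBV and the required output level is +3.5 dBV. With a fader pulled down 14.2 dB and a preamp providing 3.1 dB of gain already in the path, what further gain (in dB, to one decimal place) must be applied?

51.0 dB

The required make-up gain is the shortfall in the dB sum.
G = +3.5 − (-36.4) + 14.2 − 3.1 = 51.0 dB.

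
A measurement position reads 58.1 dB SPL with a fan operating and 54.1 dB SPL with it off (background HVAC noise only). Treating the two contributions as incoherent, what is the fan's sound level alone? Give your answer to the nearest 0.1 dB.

55.9 dB SPL

Remove the background by subtracting linear intensities:
L_src = 10·log₁₀(10^(58.1/10) − 10^(54.1/10)) = 10·log₁₀(388600) = 55.9 dB SPL.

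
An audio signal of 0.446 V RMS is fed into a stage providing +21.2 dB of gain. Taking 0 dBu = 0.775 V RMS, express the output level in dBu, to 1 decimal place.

Input level: 20·log₁₀(0.446/0.775) = -4.80 dBu.
Output: -4.80 + 21.2 = +16.4 dBu.

+16.4 dBu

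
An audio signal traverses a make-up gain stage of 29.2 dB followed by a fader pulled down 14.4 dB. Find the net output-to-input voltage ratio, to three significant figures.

5.50

Net gain = 29.2 + (−14.4) = 14.8 dB.
Voltage ratio = 10^(14.8/20) = 5.50.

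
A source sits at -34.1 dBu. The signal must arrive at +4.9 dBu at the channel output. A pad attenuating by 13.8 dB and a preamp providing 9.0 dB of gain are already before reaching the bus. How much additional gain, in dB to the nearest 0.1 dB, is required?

43.8 dB

The required make-up gain is the shortfall in the dB sum.
G = +4.9 − (-34.1) + 13.8 − 9.0 = 43.8 dB.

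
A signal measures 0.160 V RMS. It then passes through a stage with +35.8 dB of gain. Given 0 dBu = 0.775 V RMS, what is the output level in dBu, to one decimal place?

+22.1 dBu

Input level: 20·log₁₀(0.160/0.775) = -13.70 dBu.
Output: -13.70 + 35.8 = +22.1 dBu.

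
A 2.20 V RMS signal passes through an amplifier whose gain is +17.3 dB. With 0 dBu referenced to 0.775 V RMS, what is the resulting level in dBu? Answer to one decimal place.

+26.4 dBu

Input level: 20·log₁₀(2.20/0.775) = 9.06 dBu.
Output: 9.06 + 17.3 = +26.4 dBu.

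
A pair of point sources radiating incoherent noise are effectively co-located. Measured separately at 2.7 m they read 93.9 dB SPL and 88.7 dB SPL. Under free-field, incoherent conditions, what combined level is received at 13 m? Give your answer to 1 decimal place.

81.4 dB SPL

Combined at 2.7 m: 10·log₁₀(10^(93.9/10)+10^(88.7/10)) = 95.05 dB SPL.
Then apply −20·log₁₀(13/2.7) = -13.65 dB → 81.4 dB SPL.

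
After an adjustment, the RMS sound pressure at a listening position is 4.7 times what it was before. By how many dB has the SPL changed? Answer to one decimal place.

SPL change from a pressure ratio uses the 20·log₁₀ form:
20·log₁₀(4.7) = 13.4 dB.

13.4 dB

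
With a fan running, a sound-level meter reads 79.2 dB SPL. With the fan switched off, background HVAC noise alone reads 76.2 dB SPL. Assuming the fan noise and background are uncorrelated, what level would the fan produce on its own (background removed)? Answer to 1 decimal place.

Subtract intensities: L_src = 10·log₁₀(10^(L_total/10) − 10^(L_bg/10)).
L_src = 10·log₁₀(10^(79.2/10) − 10^(76.2/10)) = 10·log₁₀(41490000) = 76.2 dB SPL.

76.2 dB SPL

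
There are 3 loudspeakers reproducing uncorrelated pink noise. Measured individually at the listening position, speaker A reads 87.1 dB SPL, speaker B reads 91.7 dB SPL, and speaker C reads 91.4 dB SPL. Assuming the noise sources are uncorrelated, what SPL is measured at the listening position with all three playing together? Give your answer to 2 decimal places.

95.28 dB SPL

Add the sources as powers (linear), then convert back to dB:
L_total = 10·log₁₀(10^(87.1/10) + 10^(91.7/10) + 10^(91.4/10)) = 10·log₁₀(3372000000) = 95.28 dB SPL.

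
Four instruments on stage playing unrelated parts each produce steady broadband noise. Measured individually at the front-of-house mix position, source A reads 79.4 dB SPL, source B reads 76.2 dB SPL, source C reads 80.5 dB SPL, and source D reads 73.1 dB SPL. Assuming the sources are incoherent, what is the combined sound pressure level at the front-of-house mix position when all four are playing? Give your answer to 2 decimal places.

84.17 dB SPL

Uncorrelated sources add in intensity (power), not in dB.
L_total = 10·log₁₀(10^(79.4/10) + 10^(76.2/10) + 10^(80.5/10) + 10^(73.1/10)) = 10·log₁₀(261400000) = 84.17 dB SPL.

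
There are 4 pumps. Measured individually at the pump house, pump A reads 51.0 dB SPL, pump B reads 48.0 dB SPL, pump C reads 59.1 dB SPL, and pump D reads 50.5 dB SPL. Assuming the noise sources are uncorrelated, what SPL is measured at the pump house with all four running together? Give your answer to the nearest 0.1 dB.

Uncorrelated sources add in intensity (power), not in dB.
L_total = 10·log₁₀(10^(51.0/10) + 10^(48.0/10) + 10^(59.1/10) + 10^(50.5/10)) = 10·log₁₀(1114000) = 60.5 dB SPL.

60.5 dB SPL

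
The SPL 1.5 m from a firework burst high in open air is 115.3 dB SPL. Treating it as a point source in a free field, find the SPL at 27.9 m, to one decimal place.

For a point source in a free field, ΔL = −20·log₁₀(d₂/d₁).
ΔL = −20·log₁₀(27.9/1.5) = -25.39 dB, so L₂ = 115.3 + (-25.39) = 89.9 dB SPL.

89.9 dB SPL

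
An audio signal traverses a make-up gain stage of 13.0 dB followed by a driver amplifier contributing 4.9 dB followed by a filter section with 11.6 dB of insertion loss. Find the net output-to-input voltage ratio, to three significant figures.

2.07

Net gain = 13.0 + 4.9 + (−11.6) = 6.3 dB.
Voltage ratio = 10^(6.3/20) = 2.07.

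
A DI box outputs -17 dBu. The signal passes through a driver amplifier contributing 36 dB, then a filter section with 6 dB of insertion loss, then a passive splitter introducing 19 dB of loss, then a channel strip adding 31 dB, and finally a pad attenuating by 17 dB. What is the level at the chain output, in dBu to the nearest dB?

+8 dBu

Cascaded gains and losses add directly in dB.
-17 + 36 − 6 − 19 + 31 − 17 = +8 dBu.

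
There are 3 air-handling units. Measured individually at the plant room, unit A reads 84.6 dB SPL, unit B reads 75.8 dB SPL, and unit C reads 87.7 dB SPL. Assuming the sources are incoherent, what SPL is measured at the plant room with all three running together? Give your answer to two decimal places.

Add the sources as powers (linear), then convert back to dB:
L_total = 10·log₁₀(10^(84.6/10) + 10^(75.8/10) + 10^(87.7/10)) = 10·log₁₀(915300000) = 89.62 dB SPL.

89.62 dB SPL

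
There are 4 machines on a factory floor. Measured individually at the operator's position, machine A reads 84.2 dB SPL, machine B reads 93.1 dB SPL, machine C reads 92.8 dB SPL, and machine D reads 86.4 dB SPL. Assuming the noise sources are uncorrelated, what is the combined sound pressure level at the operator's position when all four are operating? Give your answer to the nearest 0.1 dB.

Uncorrelated sources add in intensity (power), not in dB.
L_total = 10·log₁₀(10^(84.2/10) + 10^(93.1/10) + 10^(92.8/10) + 10^(86.4/10)) = 10·log₁₀(4647000000) = 96.7 dB SPL.

96.7 dB SPL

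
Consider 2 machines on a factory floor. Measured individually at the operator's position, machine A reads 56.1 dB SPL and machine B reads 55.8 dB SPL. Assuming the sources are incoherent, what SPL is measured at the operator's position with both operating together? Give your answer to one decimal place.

59.0 dB SPL

Incoherent sources sum as intensities:
L_total = 10·log₁₀(10^(56.1/10) + 10^(55.8/10)) = 10·log₁₀(787600) = 59.0 dB SPL.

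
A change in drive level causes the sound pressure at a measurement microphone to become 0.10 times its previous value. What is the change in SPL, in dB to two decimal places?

-20.00 dB

SPL change from a pressure ratio uses the 20·log₁₀ form:
20·log₁₀(0.10) = -20.00 dB.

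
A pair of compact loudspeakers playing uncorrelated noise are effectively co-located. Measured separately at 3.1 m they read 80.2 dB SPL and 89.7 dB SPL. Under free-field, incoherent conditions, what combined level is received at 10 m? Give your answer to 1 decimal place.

Combined at 3.1 m: 10·log₁₀(10^(80.2/10)+10^(89.7/10)) = 90.16 dB SPL.
Then apply −20·log₁₀(10/3.1) = -10.17 dB → 80.0 dB SPL.

80.0 dB SPL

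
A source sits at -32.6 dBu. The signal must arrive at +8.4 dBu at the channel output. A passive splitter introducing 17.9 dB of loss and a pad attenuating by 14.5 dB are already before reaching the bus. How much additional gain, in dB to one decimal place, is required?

The required make-up gain is the shortfall in the dB sum.
G = +8.4 − (-32.6) + 17.9 + 14.5 = 73.4 dB.

73.4 dB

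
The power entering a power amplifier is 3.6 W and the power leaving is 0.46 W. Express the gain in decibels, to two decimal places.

Power ratio → dB uses the 10·log₁₀ form:
10·log₁₀(0.46/3.6) = 10·log₁₀(0.1278) = -8.94 dB.

-8.94 dB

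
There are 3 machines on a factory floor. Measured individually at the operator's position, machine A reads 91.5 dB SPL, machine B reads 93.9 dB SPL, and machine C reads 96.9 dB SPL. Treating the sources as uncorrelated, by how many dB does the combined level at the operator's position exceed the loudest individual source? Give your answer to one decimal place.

Incoherent sources sum as intensities:
L_total = 10·log₁₀(10^(91.5/10) + 10^(93.9/10) + 10^(96.9/10)) = 99.43 dB SPL.
Excess over the loudest (96.9 dB): 99.43 − 96.9 = 2.5 dB.

2.5 dB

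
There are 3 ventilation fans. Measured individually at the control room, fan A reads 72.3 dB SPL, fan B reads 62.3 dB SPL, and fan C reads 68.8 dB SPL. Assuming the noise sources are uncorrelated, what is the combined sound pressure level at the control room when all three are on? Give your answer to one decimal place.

74.2 dB SPL

Add the sources as powers (linear), then convert back to dB:
L_total = 10·log₁₀(10^(72.3/10) + 10^(62.3/10) + 10^(68.8/10)) = 10·log₁₀(26270000) = 74.2 dB SPL.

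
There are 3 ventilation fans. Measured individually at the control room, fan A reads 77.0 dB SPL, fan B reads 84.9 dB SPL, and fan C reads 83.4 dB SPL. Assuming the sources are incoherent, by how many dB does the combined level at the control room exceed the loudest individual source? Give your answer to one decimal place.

Incoherent sources sum as intensities:
L_total = 10·log₁₀(10^(77.0/10) + 10^(84.9/10) + 10^(83.4/10)) = 87.62 dB SPL.
Excess over the loudest (84.9 dB): 87.62 − 84.9 = 2.7 dB.

2.7 dB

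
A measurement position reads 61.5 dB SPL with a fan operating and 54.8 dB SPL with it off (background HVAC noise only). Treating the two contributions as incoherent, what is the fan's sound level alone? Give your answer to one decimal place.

Remove the background by subtracting linear intensities:
L_src = 10·log₁₀(10^(61.5/10) − 10^(54.8/10)) = 10·log₁₀(1111000) = 60.5 dB SPL.

60.5 dB SPL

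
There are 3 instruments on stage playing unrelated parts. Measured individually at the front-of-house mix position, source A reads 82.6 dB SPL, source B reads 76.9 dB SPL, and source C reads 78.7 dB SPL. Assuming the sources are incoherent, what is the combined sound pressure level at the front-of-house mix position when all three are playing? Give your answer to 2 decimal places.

84.84 dB SPL

Add the sources as powers (linear), then convert back to dB:
L_total = 10·log₁₀(10^(82.6/10) + 10^(76.9/10) + 10^(78.7/10)) = 10·log₁₀(305100000) = 84.84 dB SPL.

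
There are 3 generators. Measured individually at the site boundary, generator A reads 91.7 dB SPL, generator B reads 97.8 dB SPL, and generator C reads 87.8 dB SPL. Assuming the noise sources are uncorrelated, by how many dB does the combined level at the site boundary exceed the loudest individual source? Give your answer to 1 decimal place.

Add the sources as powers (linear), then convert back to dB:
L_total = 10·log₁₀(10^(91.7/10) + 10^(97.8/10) + 10^(87.8/10)) = 99.09 dB SPL.
Excess over the loudest (97.8 dB): 99.09 − 97.8 = 1.3 dB.

1.3 dB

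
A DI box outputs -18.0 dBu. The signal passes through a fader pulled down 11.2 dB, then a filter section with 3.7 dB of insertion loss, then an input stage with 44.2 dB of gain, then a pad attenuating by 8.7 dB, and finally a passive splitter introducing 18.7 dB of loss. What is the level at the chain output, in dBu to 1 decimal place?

In dB, series stages simply add:
-18.0 − 11.2 − 3.7 + 44.2 − 8.7 − 18.7 = -16.1 dBu.

-16.1 dBu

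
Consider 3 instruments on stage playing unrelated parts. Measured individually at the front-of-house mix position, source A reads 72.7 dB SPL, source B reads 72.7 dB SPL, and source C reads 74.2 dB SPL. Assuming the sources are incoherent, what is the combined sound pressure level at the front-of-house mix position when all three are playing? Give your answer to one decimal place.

Uncorrelated sources add in intensity (power), not in dB.
L_total = 10·log₁₀(10^(72.7/10) + 10^(72.7/10) + 10^(74.2/10)) = 10·log₁₀(63540000) = 78.0 dB SPL.

78.0 dB SPL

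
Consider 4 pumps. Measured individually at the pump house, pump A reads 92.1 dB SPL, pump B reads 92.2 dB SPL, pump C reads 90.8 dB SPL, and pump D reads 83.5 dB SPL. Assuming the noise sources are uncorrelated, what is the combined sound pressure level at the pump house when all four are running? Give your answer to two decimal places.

96.73 dB SPL

Add the sources as powers (linear), then convert back to dB:
L_total = 10·log₁₀(10^(92.1/10) + 10^(92.2/10) + 10^(90.8/10) + 10^(83.5/10)) = 10·log₁₀(4708000000) = 96.73 dB SPL.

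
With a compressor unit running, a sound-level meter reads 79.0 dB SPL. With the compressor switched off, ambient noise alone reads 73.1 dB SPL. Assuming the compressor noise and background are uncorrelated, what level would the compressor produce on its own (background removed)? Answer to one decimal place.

77.7 dB SPL

Subtract intensities: L_src = 10·log₁₀(10^(L_total/10) − 10^(L_bg/10)).
L_src = 10·log₁₀(10^(79.0/10) − 10^(73.1/10)) = 10·log₁₀(59020000) = 77.7 dB SPL.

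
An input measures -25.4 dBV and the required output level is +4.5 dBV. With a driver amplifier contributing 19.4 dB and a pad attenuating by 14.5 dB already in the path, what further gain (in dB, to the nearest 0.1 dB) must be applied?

The required make-up gain is the shortfall in the dB sum.
G = +4.5 − (-25.4) − 19.4 + 14.5 = 25.0 dB.

25.0 dB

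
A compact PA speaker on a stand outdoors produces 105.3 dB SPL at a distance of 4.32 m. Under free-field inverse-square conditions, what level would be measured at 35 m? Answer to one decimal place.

Free-field point source: level drops by 20·log₁₀ of the distance ratio.
ΔL = −20·log₁₀(35/4.32) = -18.17 dB, so L₂ = 105.3 + (-18.17) = 87.1 dB SPL.

87.1 dB SPL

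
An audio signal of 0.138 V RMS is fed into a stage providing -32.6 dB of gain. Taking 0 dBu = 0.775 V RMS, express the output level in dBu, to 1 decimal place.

Input level: 20·log₁₀(0.138/0.775) = -14.99 dBu.
Output: -14.99 − 32.6 = -47.6 dBu.

-47.6 dBu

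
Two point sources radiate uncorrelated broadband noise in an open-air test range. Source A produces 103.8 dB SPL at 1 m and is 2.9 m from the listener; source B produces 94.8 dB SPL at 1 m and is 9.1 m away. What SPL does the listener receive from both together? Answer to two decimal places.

At the listener: L_A = 103.8 − 20·log₁₀(2.9) = 94.552 dB; L_B = 94.8 − 20·log₁₀(9.1) = 75.619 dB.
Combined: 10·log₁₀(10^(94.552/10)+10^(75.619/10)) = 94.61 dB SPL.

94.61 dB SPL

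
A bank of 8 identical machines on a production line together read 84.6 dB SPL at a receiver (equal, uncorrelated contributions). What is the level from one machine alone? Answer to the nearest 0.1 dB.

8 equal incoherent sources add 10·log₁₀(8) = 9.03 dB over one source.
L_one = 84.6 − 9.03 = 75.6 dB SPL.

75.6 dB SPL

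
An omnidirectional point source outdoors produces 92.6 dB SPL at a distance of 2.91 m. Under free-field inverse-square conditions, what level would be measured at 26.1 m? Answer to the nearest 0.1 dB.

For a point source in a free field, ΔL = −20·log₁₀(d₂/d₁).
ΔL = −20·log₁₀(26.1/2.91) = -19.05 dB, so L₂ = 92.6 + (-19.05) = 73.5 dB SPL.

73.5 dB SPL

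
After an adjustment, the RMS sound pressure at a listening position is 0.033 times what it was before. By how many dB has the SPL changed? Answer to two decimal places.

-29.63 dB

SPL change from a pressure ratio uses the 20·log₁₀ form:
20·log₁₀(0.033) = -29.63 dB.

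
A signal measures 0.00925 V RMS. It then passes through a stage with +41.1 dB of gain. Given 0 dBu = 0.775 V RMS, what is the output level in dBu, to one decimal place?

+2.6 dBu

Input level: 20·log₁₀(0.00925/0.775) = -38.46 dBu.
Output: -38.46 + 41.1 = +2.6 dBu.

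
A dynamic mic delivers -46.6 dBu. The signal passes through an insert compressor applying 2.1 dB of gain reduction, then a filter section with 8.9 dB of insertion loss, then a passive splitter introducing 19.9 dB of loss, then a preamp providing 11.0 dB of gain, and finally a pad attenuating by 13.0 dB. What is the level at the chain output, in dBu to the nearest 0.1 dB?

Gain stages sum in dB:
-46.6 − 2.1 − 8.9 − 19.9 + 11.0 − 13.0 = -79.5 dBu.

-79.5 dBu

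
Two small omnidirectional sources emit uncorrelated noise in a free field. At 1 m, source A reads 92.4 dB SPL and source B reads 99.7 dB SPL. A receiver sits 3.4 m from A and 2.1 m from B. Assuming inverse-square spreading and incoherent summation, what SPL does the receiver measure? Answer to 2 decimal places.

At the listener: L_A = 92.4 − 20·log₁₀(3.4) = 81.770 dB; L_B = 99.7 − 20·log₁₀(2.1) = 93.256 dB.
Combined: 10·log₁₀(10^(81.770/10)+10^(93.256/10)) = 93.55 dB SPL.

93.55 dB SPL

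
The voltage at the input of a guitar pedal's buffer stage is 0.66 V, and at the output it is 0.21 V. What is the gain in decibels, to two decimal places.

-9.95 dB

Voltage is an amplitude quantity, so gain = 20·log₁₀(V_out/V_in).
20·log₁₀(0.21/0.66) = 20·log₁₀(0.3182) = -9.95 dB.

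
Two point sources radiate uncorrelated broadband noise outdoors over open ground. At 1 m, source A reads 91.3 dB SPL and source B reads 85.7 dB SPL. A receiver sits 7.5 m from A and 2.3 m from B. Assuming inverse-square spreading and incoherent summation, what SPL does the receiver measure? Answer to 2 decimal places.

79.74 dB SPL

At the listener: L_A = 91.3 − 20·log₁₀(7.5) = 73.799 dB; L_B = 85.7 − 20·log₁₀(2.3) = 78.465 dB.
Combined: 10·log₁₀(10^(73.799/10)+10^(78.465/10)) = 79.74 dB SPL.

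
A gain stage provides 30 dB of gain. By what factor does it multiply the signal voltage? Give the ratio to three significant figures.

Voltage ratio = 10^(dB/20).
10^(30/20) = 10^(1.500) = 31.6.

31.6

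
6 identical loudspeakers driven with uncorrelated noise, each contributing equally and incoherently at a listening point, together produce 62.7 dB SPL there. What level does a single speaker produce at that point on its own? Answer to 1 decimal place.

54.9 dB SPL

6 equal incoherent sources add 10·log₁₀(6) = 7.78 dB over one source.
L_one = 62.7 − 7.78 = 54.9 dB SPL.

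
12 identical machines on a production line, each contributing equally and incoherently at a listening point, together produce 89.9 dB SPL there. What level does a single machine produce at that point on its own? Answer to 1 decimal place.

12 equal incoherent sources add 10·log₁₀(12) = 10.79 dB over one source.
L_one = 89.9 − 10.79 = 79.1 dB SPL.

79.1 dB SPL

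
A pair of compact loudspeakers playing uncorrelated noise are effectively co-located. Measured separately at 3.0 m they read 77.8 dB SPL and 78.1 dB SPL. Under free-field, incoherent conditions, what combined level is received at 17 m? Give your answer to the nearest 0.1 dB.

65.9 dB SPL

Combined at 3.0 m: 10·log₁₀(10^(77.8/10)+10^(78.1/10)) = 80.96 dB SPL.
Then apply −20·log₁₀(17/3.0) = -15.07 dB → 65.9 dB SPL.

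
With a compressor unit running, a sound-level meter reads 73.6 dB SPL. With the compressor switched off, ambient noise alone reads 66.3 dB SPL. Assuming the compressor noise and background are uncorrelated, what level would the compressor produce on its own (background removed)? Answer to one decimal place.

72.7 dB SPL

Background correction is a power subtraction:
L_src = 10·log₁₀(10^(73.6/10) − 10^(66.3/10)) = 10·log₁₀(18640000) = 72.7 dB SPL.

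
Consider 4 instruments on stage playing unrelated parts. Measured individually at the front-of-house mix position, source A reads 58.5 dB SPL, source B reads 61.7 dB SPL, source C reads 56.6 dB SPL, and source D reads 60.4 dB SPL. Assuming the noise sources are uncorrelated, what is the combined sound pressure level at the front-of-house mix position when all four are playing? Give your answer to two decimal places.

65.73 dB SPL

Uncorrelated sources add in intensity (power), not in dB.
L_total = 10·log₁₀(10^(58.5/10) + 10^(61.7/10) + 10^(56.6/10) + 10^(60.4/10)) = 10·log₁₀(3741000) = 65.73 dB SPL.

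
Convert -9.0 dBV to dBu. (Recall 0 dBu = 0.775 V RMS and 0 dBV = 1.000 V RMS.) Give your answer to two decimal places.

-6.79 dBu

The offset between the scales is 20·log₁₀(0.775/1.000) = −2.214 dB.
So dBu = -9.0 + 2.214 = -6.79 dBu.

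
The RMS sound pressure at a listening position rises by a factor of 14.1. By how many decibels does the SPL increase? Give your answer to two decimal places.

SPL change from a pressure ratio uses the 20·log₁₀ form:
20·log₁₀(14.1) = 22.98 dB.

22.98 dB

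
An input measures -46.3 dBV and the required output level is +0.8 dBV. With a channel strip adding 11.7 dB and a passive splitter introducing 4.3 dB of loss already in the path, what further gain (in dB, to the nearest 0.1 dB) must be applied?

The required make-up gain is the shortfall in the dB sum.
G = +0.8 − (-46.3) − 11.7 + 4.3 = 39.7 dB.

39.7 dB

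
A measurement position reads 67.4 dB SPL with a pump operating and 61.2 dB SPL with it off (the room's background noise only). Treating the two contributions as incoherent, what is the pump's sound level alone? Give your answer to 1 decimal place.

66.2 dB SPL

Remove the background by subtracting linear intensities:
L_src = 10·log₁₀(10^(67.4/10) − 10^(61.2/10)) = 10·log₁₀(4177000) = 66.2 dB SPL.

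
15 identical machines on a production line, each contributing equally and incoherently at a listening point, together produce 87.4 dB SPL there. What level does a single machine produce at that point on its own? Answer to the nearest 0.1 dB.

15 equal incoherent sources add 10·log₁₀(15) = 11.76 dB over one source.
L_one = 87.4 − 11.76 = 75.6 dB SPL.

75.6 dB SPL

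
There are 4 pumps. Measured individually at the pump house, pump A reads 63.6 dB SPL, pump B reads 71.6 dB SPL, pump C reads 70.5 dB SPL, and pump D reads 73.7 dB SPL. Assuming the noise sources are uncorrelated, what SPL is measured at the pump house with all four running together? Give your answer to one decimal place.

Add the sources as powers (linear), then convert back to dB:
L_total = 10·log₁₀(10^(63.6/10) + 10^(71.6/10) + 10^(70.5/10) + 10^(73.7/10)) = 10·log₁₀(51410000) = 77.1 dB SPL.

77.1 dB SPL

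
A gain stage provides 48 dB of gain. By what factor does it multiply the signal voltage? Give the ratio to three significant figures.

251

Voltage ratio = 10^(dB/20).
10^(48/20) = 10^(2.400) = 251.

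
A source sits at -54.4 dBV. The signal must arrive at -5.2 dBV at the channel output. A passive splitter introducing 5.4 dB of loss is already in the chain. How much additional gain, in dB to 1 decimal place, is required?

54.6 dB

The required make-up gain is the shortfall in the dB sum.
G = -5.2 − (-54.4) + 5.4 = 54.6 dB.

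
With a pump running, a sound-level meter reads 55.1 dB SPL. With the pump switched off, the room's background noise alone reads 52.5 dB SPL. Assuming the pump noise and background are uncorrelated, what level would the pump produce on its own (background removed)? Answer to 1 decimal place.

Background correction is a power subtraction:
L_src = 10·log₁₀(10^(55.1/10) − 10^(52.5/10)) = 10·log₁₀(145800) = 51.6 dB SPL.

51.6 dB SPL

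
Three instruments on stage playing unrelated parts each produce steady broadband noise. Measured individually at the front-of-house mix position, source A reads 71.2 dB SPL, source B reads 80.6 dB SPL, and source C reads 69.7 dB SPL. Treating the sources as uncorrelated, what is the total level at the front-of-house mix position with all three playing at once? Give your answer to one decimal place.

Uncorrelated sources add in intensity (power), not in dB.
L_total = 10·log₁₀(10^(71.2/10) + 10^(80.6/10) + 10^(69.7/10)) = 10·log₁₀(137300000) = 81.4 dB SPL.

81.4 dB SPL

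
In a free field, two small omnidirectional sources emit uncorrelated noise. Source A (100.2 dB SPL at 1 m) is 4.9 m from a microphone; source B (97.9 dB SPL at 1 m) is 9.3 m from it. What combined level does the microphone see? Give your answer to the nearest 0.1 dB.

87.1 dB SPL

At the listener: L_A = 100.2 − 20·log₁₀(4.9) = 86.40 dB; L_B = 97.9 − 20·log₁₀(9.3) = 78.53 dB.
Combined: 10·log₁₀(10^(86.40/10)+10^(78.53/10)) = 87.1 dB SPL.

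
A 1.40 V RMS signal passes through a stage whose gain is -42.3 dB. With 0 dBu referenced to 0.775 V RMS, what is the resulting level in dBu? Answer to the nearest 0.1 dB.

-37.2 dBu

Input level: 20·log₁₀(1.40/0.775) = 5.14 dBu.
Output: 5.14 − 42.3 = -37.2 dBu.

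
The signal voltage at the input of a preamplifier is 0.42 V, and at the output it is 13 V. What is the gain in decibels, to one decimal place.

Voltage ratio → dB uses the 20·log₁₀ form:
20·log₁₀(13/0.42) = 20·log₁₀(30.95) = 29.8 dB.

29.8 dB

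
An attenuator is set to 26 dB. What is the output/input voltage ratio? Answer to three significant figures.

Voltage ratio = 10^(dB/20).
10^(-26/20) = 10^(-1.300) = 0.0501.

0.0501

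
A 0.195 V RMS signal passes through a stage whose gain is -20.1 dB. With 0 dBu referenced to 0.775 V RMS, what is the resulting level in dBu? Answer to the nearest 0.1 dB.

Input level: 20·log₁₀(0.195/0.775) = -11.99 dBu.
Output: -11.99 − 20.1 = -32.1 dBu.

-32.1 dBu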